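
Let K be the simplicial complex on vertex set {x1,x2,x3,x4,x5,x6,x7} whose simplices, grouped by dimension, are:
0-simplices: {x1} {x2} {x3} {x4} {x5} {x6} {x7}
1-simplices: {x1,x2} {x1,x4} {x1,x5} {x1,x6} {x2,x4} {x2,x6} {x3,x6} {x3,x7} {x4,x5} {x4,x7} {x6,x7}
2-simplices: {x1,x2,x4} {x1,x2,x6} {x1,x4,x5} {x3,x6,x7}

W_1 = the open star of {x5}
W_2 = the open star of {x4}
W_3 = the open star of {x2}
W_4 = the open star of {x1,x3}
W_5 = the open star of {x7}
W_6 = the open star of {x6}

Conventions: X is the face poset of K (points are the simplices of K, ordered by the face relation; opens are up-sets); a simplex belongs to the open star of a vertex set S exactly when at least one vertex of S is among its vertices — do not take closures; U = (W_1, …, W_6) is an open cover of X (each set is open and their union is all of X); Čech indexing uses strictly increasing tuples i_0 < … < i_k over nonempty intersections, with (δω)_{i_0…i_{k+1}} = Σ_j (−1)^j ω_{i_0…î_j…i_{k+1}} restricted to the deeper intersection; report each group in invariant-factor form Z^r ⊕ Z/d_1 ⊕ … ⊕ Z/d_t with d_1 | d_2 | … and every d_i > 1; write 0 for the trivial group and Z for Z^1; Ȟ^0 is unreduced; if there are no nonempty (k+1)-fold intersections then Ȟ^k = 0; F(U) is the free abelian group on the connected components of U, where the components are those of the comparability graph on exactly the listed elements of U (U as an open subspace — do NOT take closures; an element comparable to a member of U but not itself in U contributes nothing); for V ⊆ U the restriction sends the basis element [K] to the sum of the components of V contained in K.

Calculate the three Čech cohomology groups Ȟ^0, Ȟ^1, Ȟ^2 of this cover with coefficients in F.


Ȟ^0 ≅ Z,  Ȟ^1 ≅ Z,  Ȟ^2 ≅ 0

cover nerve:
  W1={{x5},{x1,x5},{x4,x5},{x1,x4,x5}} W2={{x4},{x1,x4},{x2,x4},{x4,x5},{x4,x7},{x1,x2,x4},{x1,x4,x5}} W3={{x2},{x1,x2},{x2,x4},{x2,x6},{x1,x2,x4},{x1,x2,x6}} W4={{x1},{x3},{x1,x2},{x1,x4},{x1,x5},{x1,x6},{x3,x6},{x3,x7},{x1,x2,x4},{x1,x2,x6},{x1,x4,x5},{x3,x6,x7}} W5={{x7},{x3,x7},{x4,x7},{x6,x7},{x3,x6,x7}} W6={{x6},{x1,x6},{x2,x6},{x3,x6},{x6,x7},{x1,x2,x6},{x3,x6,x7}}
  W12={{x4,x5},{x1,x4,x5}} W14={{x1,x5},{x1,x4,x5}} W23={{x2,x4},{x1,x2,x4}} W24={{x1,x4},{x1,x2,x4},{x1,x4,x5}} W25={{x4,x7}} W34={{x1,x2},{x1,x2,x4},{x1,x2,x6}} W36={{x2,x6},{x1,x2,x6}} W45={{x3,x7},{x3,x6,x7}} W46={{x1,x6},{x3,x6},{x1,x2,x6},{x3,x6,x7}} W56={{x6,x7},{x3,x6,x7}}
  W124={{x1,x4,x5}} W234={{x1,x2,x4}} W346={{x1,x2,x6}} W456={{x3,x6,x7}}
components per intersection:
  W1: {{x5},{x1,x5},{x4,x5},{x1,x4,x5}}
  W2: {{x4},{x1,x4},{x2,x4},{x4,x5},{x4,x7},{x1,x2,x4},{x1,x4,x5}}
  W3: {{x2},{x1,x2},{x2,x4},{x2,x6},{x1,x2,x4},{x1,x2,x6}}
  W4: {{x1},{x1,x2},{x1,x4},{x1,x5},{x1,x6},{x1,x2,x4},{x1,x2,x6},{x1,x4,x5}} {{x3},{x3,x6},{x3,x7},{x3,x6,x7}}
  W5: {{x7},{x3,x7},{x4,x7},{x6,x7},{x3,x6,x7}}
  W6: {{x6},{x1,x6},{x2,x6},{x3,x6},{x6,x7},{x1,x2,x6},{x3,x6,x7}}
  W12: {{x4,x5},{x1,x4,x5}}
  W14: {{x1,x5},{x1,x4,x5}}
  W23: {{x2,x4},{x1,x2,x4}}
  W24: {{x1,x4},{x1,x2,x4},{x1,x4,x5}}
  W25: {{x4,x7}}
  W34: {{x1,x2},{x1,x2,x4},{x1,x2,x6}}
  W36: {{x2,x6},{x1,x2,x6}}
  W45: {{x3,x7},{x3,x6,x7}}
  W46: {{x1,x6},{x1,x2,x6}} {{x3,x6},{x3,x6,x7}}
  W56: {{x6,x7},{x3,x6,x7}}
  W124: {{x1,x4,x5}}
  W234: {{x1,x2,x4}}
  W346: {{x1,x2,x6}}
  W456: {{x3,x6,x7}}
C dims 7,11,4; δ0: rk 6, SNF 1^6; δ1: rk 4, SNF 1^4
Ȟ^0: (7−6)−0=1 ⇒ Z
Ȟ^1: (11−4)−6=1 ⇒ Z
Ȟ^2: (4−0)−4=0 ⇒ 0


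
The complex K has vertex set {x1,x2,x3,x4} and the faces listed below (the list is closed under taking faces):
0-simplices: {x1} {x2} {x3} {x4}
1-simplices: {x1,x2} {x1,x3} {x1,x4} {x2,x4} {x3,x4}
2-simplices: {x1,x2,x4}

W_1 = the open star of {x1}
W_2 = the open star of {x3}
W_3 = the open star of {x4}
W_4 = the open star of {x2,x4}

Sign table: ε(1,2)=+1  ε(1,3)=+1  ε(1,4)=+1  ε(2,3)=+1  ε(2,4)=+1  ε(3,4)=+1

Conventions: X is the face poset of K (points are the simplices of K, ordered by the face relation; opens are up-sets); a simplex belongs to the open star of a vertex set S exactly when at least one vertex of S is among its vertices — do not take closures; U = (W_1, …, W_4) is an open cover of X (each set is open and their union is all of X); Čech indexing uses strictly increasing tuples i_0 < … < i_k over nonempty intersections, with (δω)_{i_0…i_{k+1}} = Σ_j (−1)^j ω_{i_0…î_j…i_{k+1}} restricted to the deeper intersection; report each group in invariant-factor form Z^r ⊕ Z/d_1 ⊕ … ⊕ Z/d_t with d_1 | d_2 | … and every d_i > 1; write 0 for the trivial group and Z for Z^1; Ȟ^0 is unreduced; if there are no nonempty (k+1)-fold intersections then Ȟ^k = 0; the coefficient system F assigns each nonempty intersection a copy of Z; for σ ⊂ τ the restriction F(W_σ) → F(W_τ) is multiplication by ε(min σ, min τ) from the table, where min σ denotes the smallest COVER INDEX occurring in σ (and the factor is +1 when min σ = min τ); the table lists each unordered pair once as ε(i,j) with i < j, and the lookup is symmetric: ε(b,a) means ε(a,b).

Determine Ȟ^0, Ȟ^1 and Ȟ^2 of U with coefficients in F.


Ȟ^0 = Z, Ȟ^1 = Z, Ȟ^2 = 0

cover nerve:
  W1={{x1},{x1,x2},{x1,x3},{x1,x4},{x1,x2,x4}} W2={{x3},{x1,x3},{x3,x4}} W3={{x4},{x1,x4},{x2,x4},{x3,x4},{x1,x2,x4}} W4={{x2},{x4},{x1,x2},{x1,x4},{x2,x4},{x3,x4},{x1,x2,x4}}
  W12={{x1,x3}} W13={{x1,x4},{x1,x2,x4}} W14={{x1,x2},{x1,x4},{x1,x2,x4}} W23={{x3,x4}} W24={{x3,x4}} W34={{x4},{x1,x4},{x2,x4},{x3,x4},{x1,x2,x4}}
  W134={{x1,x4},{x1,x2,x4}} W234={{x3,x4}}
C dims 4,6,2; δ0: rk 3, SNF 1^3; δ1: rk 2, SNF 1^2
Ȟ^0: (4−3)−0=1 ⇒ Z
Ȟ^1: (6−2)−3=1 ⇒ Z
Ȟ^2: (2−0)−2=0 ⇒ 0


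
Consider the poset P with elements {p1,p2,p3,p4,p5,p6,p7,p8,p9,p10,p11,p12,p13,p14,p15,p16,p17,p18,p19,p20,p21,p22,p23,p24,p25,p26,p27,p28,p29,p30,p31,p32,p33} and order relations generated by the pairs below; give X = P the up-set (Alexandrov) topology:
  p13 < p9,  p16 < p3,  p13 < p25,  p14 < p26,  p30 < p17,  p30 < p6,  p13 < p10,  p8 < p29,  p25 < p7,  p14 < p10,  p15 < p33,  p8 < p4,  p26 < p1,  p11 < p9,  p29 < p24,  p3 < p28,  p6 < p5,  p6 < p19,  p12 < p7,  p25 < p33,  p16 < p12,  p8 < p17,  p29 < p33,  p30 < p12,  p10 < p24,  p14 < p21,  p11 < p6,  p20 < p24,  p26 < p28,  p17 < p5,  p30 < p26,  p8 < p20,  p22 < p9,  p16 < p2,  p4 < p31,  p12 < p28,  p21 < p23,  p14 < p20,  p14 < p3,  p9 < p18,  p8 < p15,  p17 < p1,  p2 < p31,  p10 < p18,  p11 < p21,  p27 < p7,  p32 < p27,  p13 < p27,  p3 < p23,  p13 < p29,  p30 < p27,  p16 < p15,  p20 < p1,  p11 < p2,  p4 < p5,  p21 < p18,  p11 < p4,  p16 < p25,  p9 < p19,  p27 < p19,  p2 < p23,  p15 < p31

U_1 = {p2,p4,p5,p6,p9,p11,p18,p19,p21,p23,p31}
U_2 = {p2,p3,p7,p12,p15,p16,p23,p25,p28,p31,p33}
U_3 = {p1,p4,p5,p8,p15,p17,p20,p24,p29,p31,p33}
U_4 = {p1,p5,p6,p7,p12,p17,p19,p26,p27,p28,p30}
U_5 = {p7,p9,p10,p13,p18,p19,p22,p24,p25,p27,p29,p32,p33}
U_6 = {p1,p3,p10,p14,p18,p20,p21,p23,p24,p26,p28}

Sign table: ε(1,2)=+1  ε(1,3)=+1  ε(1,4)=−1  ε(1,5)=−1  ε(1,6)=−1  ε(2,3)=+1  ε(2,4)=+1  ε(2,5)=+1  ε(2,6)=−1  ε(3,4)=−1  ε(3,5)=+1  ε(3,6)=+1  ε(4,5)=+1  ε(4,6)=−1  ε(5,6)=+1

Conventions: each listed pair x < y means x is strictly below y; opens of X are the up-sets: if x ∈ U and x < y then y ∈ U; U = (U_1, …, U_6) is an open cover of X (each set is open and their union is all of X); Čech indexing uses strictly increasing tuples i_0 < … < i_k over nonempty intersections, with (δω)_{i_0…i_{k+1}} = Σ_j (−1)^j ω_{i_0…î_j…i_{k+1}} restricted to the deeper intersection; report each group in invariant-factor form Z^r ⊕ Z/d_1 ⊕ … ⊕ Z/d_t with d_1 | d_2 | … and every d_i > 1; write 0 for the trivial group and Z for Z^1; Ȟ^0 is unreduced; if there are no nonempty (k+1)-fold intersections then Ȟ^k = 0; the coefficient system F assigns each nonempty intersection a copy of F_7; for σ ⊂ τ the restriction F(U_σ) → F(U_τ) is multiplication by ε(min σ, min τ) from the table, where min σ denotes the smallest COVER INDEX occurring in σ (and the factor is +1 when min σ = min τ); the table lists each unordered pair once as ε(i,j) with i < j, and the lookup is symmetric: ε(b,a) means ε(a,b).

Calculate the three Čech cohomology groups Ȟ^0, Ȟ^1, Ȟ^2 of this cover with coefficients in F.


Ȟ^0 ≅ 0, Ȟ^1 ≅ 0, Ȟ^2 ≅ Z/7

nonempty overlaps:
  U12={p2,p23,p31} U13={p4,p5,p31} U14={p5,p6,p19} U15={p9,p18,p19} U16={p18,p21,p23} U23={p15,p31,p33} U24={p7,p12,p28} U25={p7,p25,p33} U26={p3,p23,p28} U34={p1,p5,p17} U35={p24,p29,p33} U36={p1,p20,p24} U45={p7,p19,p27} U46={p1,p26,p28} U56={p10,p18,p24}
  U123={p31} U126={p23} U134={p5} U145={p19} U156={p18} U235={p33} U245={p7} U246={p28} U346={p1} U356={p24}
C dims 6,15,10; δ0: rk_F7 6; δ1: rk_F7 9
degree 0: 6−6−0 = 0 → Ȟ^0 ≅ 0
degree 1: 15−9−6 = 0 → Ȟ^1 ≅ 0
degree 2: 10−0−9 = 1 → Ȟ^2 ≅ Z/7


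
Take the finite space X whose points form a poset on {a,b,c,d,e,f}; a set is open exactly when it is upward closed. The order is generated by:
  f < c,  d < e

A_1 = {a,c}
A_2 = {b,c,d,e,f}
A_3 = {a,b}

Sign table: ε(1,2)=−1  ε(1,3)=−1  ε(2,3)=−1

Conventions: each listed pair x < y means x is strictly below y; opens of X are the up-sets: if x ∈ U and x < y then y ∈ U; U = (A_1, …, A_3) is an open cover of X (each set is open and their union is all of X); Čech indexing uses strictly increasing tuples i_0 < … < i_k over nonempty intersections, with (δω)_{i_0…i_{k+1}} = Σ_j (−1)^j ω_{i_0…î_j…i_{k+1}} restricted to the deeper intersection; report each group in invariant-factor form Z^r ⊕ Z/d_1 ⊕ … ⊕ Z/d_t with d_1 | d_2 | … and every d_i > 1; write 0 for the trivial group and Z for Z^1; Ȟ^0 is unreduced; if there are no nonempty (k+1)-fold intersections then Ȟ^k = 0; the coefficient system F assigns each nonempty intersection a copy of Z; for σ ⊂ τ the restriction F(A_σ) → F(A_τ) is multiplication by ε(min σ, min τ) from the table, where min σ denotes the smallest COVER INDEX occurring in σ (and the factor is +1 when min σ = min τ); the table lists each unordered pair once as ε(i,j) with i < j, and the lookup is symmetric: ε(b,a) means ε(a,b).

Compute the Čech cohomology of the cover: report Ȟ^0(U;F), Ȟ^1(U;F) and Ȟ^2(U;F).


nerve of the cover:
  A12={c} A13={a} A23={b}
C dims 3,3; δ0: rk 3, SNF 1^2·2
Ȟ^0 = (3 − 3) − 0 = 0, so Ȟ^0 ≅ 0
Ȟ^1 = (3 − 0) − 3 = 0 plus torsion [2], so Ȟ^1 ≅ Z/2
Ȟ^2 = (0 − 0) − 0 = 0, so Ȟ^2 ≅ 0

Ȟ^0(U;F) ≅ 0, Ȟ^1(U;F) ≅ Z/2, Ȟ^2(U;F) ≅ 0


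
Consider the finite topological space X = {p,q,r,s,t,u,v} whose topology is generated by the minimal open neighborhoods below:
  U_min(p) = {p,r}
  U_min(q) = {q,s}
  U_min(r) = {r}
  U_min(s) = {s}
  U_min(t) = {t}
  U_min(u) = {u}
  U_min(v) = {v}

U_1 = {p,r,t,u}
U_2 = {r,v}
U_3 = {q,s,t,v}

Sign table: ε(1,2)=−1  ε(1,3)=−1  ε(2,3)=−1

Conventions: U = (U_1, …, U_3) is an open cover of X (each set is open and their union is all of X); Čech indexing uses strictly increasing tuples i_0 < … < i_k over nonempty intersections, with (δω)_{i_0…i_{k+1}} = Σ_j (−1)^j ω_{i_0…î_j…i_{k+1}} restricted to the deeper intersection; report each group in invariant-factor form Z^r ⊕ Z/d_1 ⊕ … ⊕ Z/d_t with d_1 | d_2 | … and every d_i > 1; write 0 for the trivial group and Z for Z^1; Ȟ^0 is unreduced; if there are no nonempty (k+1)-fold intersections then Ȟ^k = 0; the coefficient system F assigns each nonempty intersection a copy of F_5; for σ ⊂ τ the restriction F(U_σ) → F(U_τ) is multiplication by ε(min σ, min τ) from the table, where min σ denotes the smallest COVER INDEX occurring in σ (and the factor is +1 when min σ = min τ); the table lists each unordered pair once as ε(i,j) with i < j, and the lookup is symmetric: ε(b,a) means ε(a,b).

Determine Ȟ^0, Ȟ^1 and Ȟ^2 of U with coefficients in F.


nonempty intersections:
  U12={r} U13={t} U23={v}
C dims 3,3; δ0: rk_F5 3
Ȟ^0: (3−3)−0=0 ⇒ 0
Ȟ^1: (3−0)−3=0 ⇒ 0
Ȟ^2: (0−0)−0=0 ⇒ 0

Ȟ^0 ≅ 0,  Ȟ^1 ≅ 0,  Ȟ^2 ≅ 0


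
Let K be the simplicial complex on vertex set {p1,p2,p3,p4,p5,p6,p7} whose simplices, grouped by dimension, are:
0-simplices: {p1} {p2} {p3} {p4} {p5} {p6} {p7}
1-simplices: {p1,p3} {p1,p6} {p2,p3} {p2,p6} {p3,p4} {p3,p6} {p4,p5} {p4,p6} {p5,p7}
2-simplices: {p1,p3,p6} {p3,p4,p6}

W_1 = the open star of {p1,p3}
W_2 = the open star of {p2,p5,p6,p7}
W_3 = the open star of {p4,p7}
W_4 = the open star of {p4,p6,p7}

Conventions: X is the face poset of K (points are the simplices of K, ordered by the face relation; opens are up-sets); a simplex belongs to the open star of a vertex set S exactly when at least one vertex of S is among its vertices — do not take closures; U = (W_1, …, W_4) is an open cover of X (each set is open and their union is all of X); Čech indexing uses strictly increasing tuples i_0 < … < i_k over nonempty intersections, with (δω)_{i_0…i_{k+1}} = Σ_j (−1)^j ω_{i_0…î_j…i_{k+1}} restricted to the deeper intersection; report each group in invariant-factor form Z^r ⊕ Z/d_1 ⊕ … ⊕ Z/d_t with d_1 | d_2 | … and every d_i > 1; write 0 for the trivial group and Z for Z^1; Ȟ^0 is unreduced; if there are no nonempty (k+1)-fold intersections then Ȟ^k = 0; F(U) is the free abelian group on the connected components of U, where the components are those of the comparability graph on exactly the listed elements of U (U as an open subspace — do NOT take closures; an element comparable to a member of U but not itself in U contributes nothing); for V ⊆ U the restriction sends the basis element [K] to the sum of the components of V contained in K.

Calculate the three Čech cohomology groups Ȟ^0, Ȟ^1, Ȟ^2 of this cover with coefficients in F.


nonempty intersections:
  W1={{p1},{p3},{p1,p3},{p1,p6},{p2,p3},{p3,p4},{p3,p6},{p1,p3,p6},{p3,p4,p6}} W2={{p2},{p5},{p6},{p7},{p1,p6},{p2,p3},{p2,p6},{p3,p6},{p4,p5},{p4,p6},{p5,p7},{p1,p3,p6},{p3,p4,p6}} W3={{p4},{p7},{p3,p4},{p4,p5},{p4,p6},{p5,p7},{p3,p4,p6}} W4={{p4},{p6},{p7},{p1,p6},{p2,p6},{p3,p4},{p3,p6},{p4,p5},{p4,p6},{p5,p7},{p1,p3,p6},{p3,p4,p6}}
  W12={{p1,p6},{p2,p3},{p3,p6},{p1,p3,p6},{p3,p4,p6}} W13={{p3,p4},{p3,p4,p6}} W14={{p1,p6},{p3,p4},{p3,p6},{p1,p3,p6},{p3,p4,p6}} W23={{p7},{p4,p5},{p4,p6},{p5,p7},{p3,p4,p6}} W24={{p6},{p7},{p1,p6},{p2,p6},{p3,p6},{p4,p5},{p4,p6},{p5,p7},{p1,p3,p6},{p3,p4,p6}} W34={{p4},{p7},{p3,p4},{p4,p5},{p4,p6},{p5,p7},{p3,p4,p6}}
  W123={{p3,p4,p6}} W124={{p1,p6},{p3,p6},{p1,p3,p6},{p3,p4,p6}} W134={{p3,p4},{p3,p4,p6}} W234={{p7},{p4,p5},{p4,p6},{p5,p7},{p3,p4,p6}}
  W1234={{p3,p4,p6}}
components per intersection:
  W1: {{p1},{p3},{p1,p3},{p1,p6},{p2,p3},{p3,p4},{p3,p6},{p1,p3,p6},{p3,p4,p6}}
  W2: {{p2},{p6},{p1,p6},{p2,p3},{p2,p6},{p3,p6},{p4,p6},{p1,p3,p6},{p3,p4,p6}} {{p5},{p7},{p4,p5},{p5,p7}}
  W3: {{p4},{p3,p4},{p4,p5},{p4,p6},{p3,p4,p6}} {{p7},{p5,p7}}
  W4: {{p4},{p6},{p1,p6},{p2,p6},{p3,p4},{p3,p6},{p4,p5},{p4,p6},{p1,p3,p6},{p3,p4,p6}} {{p7},{p5,p7}}
  W12: {{p1,p6},{p3,p6},{p1,p3,p6},{p3,p4,p6}} {{p2,p3}}
  W13: {{p3,p4},{p3,p4,p6}}
  W14: {{p1,p6},{p3,p4},{p3,p6},{p1,p3,p6},{p3,p4,p6}}
  W23: {{p7},{p5,p7}} {{p4,p5}} {{p4,p6},{p3,p4,p6}}
  W24: {{p6},{p1,p6},{p2,p6},{p3,p6},{p4,p6},{p1,p3,p6},{p3,p4,p6}} {{p7},{p5,p7}} {{p4,p5}}
  W34: {{p4},{p3,p4},{p4,p5},{p4,p6},{p3,p4,p6}} {{p7},{p5,p7}}
  W123: {{p3,p4,p6}}
  W124: {{p1,p6},{p3,p6},{p1,p3,p6},{p3,p4,p6}}
  W134: {{p3,p4},{p3,p4,p6}}
  W234: {{p7},{p5,p7}} {{p4,p5}} {{p4,p6},{p3,p4,p6}}
  W1234: {{p3,p4,p6}}
C dims 7,12,6,1; δ0: rk 6, SNF 1^6; δ1: rk 5, SNF 1^5; δ2: rk 1, SNF 1^1
Ȟ^0: (7−6)−0=1 ⇒ Z
Ȟ^1: (12−5)−6=1 ⇒ Z
Ȟ^2: (6−1)−5=0 ⇒ 0

Ȟ^0(U;F) ≅ Z, Ȟ^1(U;F) ≅ Z, Ȟ^2(U;F) ≅ 0


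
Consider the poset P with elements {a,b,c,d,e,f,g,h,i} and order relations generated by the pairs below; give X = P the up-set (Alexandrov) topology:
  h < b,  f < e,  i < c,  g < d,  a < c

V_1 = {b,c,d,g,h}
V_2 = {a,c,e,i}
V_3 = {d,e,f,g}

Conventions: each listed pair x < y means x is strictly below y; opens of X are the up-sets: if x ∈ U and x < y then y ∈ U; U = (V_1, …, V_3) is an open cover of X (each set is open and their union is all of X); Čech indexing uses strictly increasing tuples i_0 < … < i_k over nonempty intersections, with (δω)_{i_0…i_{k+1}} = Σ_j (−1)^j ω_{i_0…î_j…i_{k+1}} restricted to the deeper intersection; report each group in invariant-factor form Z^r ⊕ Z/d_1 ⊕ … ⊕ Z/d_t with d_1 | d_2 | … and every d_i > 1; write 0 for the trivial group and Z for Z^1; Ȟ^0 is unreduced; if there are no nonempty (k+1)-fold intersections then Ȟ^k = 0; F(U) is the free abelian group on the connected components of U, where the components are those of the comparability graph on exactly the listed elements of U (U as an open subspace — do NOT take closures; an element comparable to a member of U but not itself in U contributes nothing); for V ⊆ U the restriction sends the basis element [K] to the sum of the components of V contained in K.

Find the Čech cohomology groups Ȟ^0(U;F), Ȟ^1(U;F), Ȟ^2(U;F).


intersection data:
  V12={c} V13={d,g} V23={e}
components per intersection:
  V1: {b,h} {c} {d,g}
  V2: {a,c,i} {e}
  V3: {d,g} {e,f}
  V12: {c}
  V13: {d,g}
  V23: {e}
C dims 7,3; δ0: rk 3, SNF 1^3
Ȟ^0 = (7 − 3) − 0 = 4, so Ȟ^0 ≅ Z^4
Ȟ^1 = (3 − 0) − 3 = 0, so Ȟ^1 ≅ 0
Ȟ^2 = (0 − 0) − 0 = 0, so Ȟ^2 ≅ 0

Ȟ^0 = Z^4, Ȟ^1 = 0 and Ȟ^2 = 0


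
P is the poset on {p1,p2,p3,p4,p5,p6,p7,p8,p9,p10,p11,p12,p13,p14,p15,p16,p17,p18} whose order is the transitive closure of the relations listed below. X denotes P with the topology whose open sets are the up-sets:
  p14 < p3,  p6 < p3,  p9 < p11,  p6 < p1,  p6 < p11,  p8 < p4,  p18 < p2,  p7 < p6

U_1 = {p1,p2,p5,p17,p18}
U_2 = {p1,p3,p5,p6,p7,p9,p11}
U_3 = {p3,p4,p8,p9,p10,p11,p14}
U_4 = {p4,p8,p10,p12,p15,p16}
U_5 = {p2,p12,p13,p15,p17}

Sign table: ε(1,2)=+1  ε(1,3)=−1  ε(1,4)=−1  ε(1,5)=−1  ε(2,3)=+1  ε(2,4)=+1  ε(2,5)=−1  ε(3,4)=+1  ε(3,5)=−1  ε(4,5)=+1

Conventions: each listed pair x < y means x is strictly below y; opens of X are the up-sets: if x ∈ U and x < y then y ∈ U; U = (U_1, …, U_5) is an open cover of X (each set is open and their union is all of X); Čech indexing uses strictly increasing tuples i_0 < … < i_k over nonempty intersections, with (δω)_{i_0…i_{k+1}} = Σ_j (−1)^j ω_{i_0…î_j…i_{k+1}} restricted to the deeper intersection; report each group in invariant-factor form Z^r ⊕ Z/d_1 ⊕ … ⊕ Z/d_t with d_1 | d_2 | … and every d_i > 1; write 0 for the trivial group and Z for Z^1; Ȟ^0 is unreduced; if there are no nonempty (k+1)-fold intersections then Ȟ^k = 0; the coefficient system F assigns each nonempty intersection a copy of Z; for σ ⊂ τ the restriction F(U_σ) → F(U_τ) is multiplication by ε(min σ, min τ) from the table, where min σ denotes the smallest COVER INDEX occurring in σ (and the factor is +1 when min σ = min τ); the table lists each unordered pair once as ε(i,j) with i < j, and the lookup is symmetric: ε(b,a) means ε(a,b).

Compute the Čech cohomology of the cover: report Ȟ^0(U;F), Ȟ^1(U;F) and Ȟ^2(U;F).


Ȟ^0 ≅ 0; Ȟ^1 ≅ Z/2; Ȟ^2 ≅ 0

nerve of the cover:
  U12={p1,p5} U15={p2,p17} U23={p3,p9,p11} U34={p4,p8,p10} U45={p12,p15}
C dims 5,5; δ0: rk 5, SNF 1^4·2
Ȟ^0 = (5 − 5) − 0 = 0, so Ȟ^0 ≅ 0
Ȟ^1 = (5 − 0) − 5 = 0 plus torsion [2], so Ȟ^1 ≅ Z/2
Ȟ^2 = (0 − 0) − 0 = 0, so Ȟ^2 ≅ 0


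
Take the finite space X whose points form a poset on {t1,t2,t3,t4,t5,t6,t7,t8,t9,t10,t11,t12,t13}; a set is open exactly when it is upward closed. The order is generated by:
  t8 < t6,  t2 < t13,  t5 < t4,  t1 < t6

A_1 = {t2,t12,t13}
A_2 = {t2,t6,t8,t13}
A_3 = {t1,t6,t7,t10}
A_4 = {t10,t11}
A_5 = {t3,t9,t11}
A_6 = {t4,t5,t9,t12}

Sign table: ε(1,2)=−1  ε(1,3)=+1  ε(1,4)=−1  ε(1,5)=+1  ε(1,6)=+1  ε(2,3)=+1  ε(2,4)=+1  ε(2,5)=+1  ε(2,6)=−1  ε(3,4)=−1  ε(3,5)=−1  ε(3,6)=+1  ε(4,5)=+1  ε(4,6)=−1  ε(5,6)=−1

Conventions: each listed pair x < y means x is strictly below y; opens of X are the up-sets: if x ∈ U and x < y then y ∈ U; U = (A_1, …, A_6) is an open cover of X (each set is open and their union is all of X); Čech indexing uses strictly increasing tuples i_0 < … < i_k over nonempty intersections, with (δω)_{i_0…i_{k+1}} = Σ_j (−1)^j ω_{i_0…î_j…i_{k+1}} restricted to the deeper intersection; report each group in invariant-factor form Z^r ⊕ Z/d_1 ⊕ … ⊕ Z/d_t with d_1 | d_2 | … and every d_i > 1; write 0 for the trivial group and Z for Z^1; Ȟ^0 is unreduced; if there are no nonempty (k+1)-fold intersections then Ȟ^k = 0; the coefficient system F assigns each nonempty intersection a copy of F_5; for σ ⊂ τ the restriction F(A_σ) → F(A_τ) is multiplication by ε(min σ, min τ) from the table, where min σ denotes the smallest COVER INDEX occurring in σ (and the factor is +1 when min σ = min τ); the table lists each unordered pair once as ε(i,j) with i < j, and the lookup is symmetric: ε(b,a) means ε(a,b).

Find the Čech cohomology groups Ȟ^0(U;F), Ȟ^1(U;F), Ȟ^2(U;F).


nonempty intersections:
  A12={t2,t13} A16={t12} A23={t6} A34={t10} A45={t11} A56={t9}
C dims 6,6; δ0: rk_F5 6
Ȟ^0: (6−6)−0=0 ⇒ 0
Ȟ^1: (6−0)−6=0 ⇒ 0
Ȟ^2: (0−0)−0=0 ⇒ 0

Ȟ^0 = 0,  Ȟ^1 = 0,  Ȟ^2 = 0


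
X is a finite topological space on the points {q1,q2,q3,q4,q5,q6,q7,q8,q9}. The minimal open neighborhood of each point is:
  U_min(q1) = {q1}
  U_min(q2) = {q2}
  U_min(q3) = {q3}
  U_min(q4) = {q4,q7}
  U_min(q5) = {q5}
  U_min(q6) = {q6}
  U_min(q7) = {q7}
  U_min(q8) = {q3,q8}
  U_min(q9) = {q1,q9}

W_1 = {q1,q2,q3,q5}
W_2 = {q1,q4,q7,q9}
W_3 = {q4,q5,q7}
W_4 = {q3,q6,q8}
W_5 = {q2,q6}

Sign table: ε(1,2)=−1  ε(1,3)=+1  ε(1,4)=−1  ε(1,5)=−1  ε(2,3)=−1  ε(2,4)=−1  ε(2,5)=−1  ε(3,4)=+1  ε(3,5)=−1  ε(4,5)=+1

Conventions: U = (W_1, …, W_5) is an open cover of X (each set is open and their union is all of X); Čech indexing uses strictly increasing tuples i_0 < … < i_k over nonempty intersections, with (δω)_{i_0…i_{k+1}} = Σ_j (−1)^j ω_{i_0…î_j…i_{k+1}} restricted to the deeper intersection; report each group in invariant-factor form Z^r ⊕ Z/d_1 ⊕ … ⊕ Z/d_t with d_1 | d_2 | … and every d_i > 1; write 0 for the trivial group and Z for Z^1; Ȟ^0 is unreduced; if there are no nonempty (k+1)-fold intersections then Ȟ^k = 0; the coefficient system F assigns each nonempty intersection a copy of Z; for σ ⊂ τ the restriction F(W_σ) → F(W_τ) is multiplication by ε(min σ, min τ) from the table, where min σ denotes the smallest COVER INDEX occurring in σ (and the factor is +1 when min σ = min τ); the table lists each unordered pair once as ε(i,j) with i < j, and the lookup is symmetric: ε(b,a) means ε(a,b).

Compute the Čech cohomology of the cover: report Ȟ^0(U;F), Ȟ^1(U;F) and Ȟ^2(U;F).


Ȟ^0 ≅ Z, Ȟ^1 ≅ Z^2, Ȟ^2 ≅ 0

nonempty overlaps:
  W12={q1} W13={q5} W14={q3} W15={q2} W23={q4,q7} W45={q6}
C dims 5,6; δ0: rk 4, SNF 1^4
degree 0: 5−4−0 = 1 → Ȟ^0 ≅ Z
degree 1: 6−0−4 = 2 → Ȟ^1 ≅ Z^2
degree 2: 0−0−0 = 0 → Ȟ^2 ≅ 0


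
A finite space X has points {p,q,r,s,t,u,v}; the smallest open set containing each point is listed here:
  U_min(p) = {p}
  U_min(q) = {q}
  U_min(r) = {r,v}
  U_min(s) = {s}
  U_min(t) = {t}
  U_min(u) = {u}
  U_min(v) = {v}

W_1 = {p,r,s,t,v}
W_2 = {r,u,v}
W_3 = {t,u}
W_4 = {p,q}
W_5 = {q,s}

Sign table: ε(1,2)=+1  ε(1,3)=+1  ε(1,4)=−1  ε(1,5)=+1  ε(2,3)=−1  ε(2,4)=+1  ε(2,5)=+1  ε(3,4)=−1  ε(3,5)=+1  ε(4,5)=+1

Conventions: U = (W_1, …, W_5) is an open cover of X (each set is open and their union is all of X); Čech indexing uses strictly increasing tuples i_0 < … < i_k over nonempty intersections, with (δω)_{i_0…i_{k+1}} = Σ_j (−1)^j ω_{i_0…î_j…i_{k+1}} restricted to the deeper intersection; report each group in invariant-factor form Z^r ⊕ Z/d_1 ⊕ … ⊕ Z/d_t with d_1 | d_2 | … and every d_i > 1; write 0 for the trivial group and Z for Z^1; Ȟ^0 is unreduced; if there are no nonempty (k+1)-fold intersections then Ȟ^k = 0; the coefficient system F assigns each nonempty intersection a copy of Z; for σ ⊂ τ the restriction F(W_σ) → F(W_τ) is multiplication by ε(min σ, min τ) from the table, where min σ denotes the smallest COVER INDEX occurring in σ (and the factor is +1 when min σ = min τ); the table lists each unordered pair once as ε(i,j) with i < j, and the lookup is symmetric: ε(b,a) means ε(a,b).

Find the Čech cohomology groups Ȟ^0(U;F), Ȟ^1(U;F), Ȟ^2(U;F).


Ȟ^0 = 0; Ȟ^1 = Z ⊕ Z/2; Ȟ^2 = 0

nonempty overlaps:
  W12={r,v} W13={t} W14={p} W15={s} W23={u} W45={q}
C dims 5,6; δ0: rk 5, SNF 1^4·2
degree 0: 5−5−0 = 0 → Ȟ^0 ≅ 0
degree 1: 6−0−5 = 1 plus torsion [2] → Ȟ^1 ≅ Z ⊕ Z/2
degree 2: 0−0−0 = 0 → Ȟ^2 ≅ 0


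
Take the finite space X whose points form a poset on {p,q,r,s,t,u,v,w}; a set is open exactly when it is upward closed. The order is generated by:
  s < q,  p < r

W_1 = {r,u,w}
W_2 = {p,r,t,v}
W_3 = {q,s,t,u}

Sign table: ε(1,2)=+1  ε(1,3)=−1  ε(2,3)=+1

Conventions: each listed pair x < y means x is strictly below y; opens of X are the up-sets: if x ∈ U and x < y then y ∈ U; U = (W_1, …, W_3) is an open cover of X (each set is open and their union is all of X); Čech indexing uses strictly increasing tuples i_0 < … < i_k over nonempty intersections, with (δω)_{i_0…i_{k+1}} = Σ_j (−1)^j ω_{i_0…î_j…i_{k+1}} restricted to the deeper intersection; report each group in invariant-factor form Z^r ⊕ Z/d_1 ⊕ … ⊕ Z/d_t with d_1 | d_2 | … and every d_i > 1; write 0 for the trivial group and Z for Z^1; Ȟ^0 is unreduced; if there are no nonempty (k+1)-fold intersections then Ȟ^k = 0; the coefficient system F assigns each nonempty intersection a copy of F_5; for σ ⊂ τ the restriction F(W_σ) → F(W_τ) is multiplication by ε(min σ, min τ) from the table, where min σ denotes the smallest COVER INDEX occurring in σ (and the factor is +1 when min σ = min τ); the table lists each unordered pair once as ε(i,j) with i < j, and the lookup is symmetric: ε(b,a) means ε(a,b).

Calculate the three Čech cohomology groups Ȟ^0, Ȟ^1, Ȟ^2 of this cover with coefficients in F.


nonempty intersections:
  W12={r} W13={u} W23={t}
C dims 3,3; δ0: rk_F5 3
Ȟ^0: (3−3)−0=0 ⇒ 0
Ȟ^1: (3−0)−3=0 ⇒ 0
Ȟ^2: (0−0)−0=0 ⇒ 0

Ȟ^0 ≅ 0,  Ȟ^1 ≅ 0,  Ȟ^2 ≅ 0


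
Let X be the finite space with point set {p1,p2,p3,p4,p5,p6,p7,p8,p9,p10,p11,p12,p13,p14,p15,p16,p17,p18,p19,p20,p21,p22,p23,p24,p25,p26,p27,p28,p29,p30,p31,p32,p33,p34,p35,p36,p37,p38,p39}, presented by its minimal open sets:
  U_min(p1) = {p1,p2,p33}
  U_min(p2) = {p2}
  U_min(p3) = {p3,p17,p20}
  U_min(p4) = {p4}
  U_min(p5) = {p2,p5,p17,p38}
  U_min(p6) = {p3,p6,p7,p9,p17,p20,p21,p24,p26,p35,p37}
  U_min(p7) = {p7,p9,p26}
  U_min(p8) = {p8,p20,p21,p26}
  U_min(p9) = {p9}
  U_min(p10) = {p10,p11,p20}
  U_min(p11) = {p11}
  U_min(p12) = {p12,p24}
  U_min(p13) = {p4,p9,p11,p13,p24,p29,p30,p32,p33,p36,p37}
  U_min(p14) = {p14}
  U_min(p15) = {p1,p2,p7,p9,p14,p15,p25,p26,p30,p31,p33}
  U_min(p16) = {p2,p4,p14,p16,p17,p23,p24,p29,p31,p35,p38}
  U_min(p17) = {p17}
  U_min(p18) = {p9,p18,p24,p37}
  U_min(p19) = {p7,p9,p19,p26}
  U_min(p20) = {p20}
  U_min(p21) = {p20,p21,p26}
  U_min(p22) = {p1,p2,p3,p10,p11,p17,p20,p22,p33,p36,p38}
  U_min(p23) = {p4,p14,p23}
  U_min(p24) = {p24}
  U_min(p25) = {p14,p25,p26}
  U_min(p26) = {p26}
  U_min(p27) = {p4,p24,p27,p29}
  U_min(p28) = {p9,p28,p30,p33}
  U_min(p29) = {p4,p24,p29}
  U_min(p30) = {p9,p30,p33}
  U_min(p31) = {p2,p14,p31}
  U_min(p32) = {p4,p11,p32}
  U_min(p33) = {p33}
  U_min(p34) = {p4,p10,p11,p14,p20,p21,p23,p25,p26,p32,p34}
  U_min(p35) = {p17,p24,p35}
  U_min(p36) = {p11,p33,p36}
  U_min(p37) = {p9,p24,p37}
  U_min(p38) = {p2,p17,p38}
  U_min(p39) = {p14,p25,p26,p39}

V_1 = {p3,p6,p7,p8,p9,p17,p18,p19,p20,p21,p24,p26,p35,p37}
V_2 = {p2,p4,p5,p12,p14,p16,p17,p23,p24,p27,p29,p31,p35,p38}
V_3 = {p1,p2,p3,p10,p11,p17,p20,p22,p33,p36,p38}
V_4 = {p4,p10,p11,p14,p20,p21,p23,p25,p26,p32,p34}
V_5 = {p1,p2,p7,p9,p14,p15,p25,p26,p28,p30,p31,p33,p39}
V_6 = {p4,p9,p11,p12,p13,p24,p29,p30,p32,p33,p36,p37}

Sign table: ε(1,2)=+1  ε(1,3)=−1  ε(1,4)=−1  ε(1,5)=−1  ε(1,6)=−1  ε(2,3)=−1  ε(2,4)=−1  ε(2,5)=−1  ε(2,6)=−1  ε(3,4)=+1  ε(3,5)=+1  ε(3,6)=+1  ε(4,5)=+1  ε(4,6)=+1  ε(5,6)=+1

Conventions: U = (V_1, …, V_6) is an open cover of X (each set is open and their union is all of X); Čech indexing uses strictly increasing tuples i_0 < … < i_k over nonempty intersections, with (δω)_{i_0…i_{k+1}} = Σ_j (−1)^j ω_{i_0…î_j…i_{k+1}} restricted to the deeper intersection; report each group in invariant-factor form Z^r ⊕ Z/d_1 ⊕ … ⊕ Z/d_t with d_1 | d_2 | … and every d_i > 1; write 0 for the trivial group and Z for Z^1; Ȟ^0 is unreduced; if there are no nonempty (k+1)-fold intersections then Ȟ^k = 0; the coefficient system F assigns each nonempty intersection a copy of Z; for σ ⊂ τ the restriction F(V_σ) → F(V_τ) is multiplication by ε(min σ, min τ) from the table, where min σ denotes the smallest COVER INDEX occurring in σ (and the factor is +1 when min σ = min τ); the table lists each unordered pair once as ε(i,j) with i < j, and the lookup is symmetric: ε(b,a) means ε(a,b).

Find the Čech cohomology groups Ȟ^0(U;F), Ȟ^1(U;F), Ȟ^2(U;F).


Ȟ^0(U;F) ≅ Z,  Ȟ^1(U;F) ≅ 0,  Ȟ^2(U;F) ≅ Z/2

nerve of the cover:
  V12={p17,p24,p35} V13={p3,p17,p20} V14={p20,p21,p26} V15={p7,p9,p26} V16={p9,p24,p37} V23={p2,p17,p38} V24={p4,p14,p23} V25={p2,p14,p31} V26={p4,p12,p24,p29} V34={p10,p11,p20} V35={p1,p2,p33} V36={p11,p33,p36} V45={p14,p25,p26} V46={p4,p11,p32} V56={p9,p30,p33}
  V123={p17} V126={p24} V134={p20} V145={p26} V156={p9} V235={p2} V245={p14} V246={p4} V346={p11} V356={p33}
C dims 6,15,10; δ0: rk 5, SNF 1^5; δ1: rk 10, SNF 1^9·2
Ȟ^0 = (6 − 5) − 0 = 1, so Ȟ^0 ≅ Z
Ȟ^1 = (15 − 10) − 5 = 0, so Ȟ^1 ≅ 0
Ȟ^2 = (10 − 0) − 10 = 0 plus torsion [2], so Ȟ^2 ≅ Z/2


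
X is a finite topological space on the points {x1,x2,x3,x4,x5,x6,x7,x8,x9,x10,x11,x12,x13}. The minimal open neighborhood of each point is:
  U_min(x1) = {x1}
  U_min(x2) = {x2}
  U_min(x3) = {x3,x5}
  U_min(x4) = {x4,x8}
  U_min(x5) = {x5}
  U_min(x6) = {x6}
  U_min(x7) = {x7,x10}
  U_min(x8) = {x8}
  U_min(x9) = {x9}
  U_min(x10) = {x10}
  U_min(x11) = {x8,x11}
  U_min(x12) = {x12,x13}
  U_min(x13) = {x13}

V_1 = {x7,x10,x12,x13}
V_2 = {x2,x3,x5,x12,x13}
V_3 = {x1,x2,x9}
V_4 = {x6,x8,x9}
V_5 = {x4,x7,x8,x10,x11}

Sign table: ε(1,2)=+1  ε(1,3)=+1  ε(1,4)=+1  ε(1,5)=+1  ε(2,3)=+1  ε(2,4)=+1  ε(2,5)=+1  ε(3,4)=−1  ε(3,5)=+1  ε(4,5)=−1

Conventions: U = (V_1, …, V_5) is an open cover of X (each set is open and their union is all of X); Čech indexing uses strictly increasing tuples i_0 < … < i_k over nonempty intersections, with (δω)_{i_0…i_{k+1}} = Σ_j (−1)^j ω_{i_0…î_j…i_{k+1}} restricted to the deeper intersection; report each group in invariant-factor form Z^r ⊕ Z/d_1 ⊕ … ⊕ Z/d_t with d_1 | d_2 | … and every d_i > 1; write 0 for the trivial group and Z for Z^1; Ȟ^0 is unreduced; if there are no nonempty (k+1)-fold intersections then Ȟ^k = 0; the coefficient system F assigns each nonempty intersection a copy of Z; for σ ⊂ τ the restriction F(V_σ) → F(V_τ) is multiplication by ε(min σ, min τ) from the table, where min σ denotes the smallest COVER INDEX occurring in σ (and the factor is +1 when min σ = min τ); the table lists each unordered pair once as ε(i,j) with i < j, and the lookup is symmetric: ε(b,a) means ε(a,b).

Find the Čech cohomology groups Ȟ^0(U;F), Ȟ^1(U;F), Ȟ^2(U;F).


Ȟ^0 = Z,  Ȟ^1 = Z,  Ȟ^2 = 0

nerve of the cover:
  V12={x12,x13} V15={x7,x10} V23={x2} V34={x9} V45={x8}
C dims 5,5; δ0: rk 4, SNF 1^4
Ȟ^0 = (5 − 4) − 0 = 1, so Ȟ^0 ≅ Z
Ȟ^1 = (5 − 0) − 4 = 1, so Ȟ^1 ≅ Z
Ȟ^2 = (0 − 0) − 0 = 0, so Ȟ^2 ≅ 0


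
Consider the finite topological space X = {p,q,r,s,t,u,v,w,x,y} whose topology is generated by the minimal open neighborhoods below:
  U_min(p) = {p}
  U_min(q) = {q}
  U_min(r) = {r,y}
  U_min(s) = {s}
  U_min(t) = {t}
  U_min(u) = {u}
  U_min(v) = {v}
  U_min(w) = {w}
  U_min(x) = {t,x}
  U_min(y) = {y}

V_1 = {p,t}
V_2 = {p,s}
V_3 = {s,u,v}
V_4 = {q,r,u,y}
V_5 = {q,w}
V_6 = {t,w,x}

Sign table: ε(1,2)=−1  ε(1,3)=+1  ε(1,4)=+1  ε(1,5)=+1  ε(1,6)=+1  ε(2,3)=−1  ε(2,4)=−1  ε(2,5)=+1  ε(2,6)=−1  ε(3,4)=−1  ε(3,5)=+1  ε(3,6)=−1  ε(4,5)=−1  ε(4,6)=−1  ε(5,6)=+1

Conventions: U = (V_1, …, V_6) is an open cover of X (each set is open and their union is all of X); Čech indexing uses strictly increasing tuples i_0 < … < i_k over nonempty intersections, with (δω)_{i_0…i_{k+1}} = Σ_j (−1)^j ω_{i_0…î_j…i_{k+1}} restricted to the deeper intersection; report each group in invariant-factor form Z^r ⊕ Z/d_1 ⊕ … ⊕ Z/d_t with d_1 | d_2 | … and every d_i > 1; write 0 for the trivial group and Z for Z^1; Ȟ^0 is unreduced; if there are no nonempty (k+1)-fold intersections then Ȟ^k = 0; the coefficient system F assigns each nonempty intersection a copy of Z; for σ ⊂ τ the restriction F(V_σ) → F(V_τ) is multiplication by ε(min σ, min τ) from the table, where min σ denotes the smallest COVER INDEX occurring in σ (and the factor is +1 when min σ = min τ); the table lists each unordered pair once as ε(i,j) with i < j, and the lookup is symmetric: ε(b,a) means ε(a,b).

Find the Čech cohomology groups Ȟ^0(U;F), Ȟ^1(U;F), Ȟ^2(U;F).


nonempty intersections:
  V12={p} V16={t} V23={s} V34={u} V45={q} V56={w}
C dims 6,6; δ0: rk 5, SNF 1^5
Ȟ^0: (6−5)−0=1 ⇒ Z
Ȟ^1: (6−0)−5=1 ⇒ Z
Ȟ^2: (0−0)−0=0 ⇒ 0

Ȟ^0 ≅ Z; Ȟ^1 ≅ Z; Ȟ^2 ≅ 0


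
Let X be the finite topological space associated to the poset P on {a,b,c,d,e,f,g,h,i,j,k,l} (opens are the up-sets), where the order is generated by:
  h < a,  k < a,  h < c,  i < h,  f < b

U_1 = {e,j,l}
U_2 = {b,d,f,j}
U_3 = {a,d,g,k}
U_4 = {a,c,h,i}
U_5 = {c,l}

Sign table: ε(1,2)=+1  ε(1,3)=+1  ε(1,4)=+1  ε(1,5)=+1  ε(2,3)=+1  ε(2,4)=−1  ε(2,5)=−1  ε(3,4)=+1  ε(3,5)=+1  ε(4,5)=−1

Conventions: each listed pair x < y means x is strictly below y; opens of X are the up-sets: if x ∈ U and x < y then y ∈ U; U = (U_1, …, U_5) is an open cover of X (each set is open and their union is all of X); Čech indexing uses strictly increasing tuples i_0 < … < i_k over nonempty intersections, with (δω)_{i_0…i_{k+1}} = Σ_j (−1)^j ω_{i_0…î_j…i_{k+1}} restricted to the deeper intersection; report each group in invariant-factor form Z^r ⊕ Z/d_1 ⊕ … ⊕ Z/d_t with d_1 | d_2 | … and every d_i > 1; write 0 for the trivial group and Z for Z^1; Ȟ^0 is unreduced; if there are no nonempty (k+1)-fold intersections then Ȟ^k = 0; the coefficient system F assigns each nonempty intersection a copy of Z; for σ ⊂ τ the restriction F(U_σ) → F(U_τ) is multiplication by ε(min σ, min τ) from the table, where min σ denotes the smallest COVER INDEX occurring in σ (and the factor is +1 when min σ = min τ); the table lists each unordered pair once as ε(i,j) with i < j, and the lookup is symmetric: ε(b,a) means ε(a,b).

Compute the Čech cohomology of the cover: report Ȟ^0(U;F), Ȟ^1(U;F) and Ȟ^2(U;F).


nerve of the cover:
  U12={j} U15={l} U23={d} U34={a} U45={c}
C dims 5,5; δ0: rk 5, SNF 1^4·2
Ȟ^0 = (5 − 5) − 0 = 0, so Ȟ^0 ≅ 0
Ȟ^1 = (5 − 0) − 5 = 0 plus torsion [2], so Ȟ^1 ≅ Z/2
Ȟ^2 = (0 − 0) − 0 = 0, so Ȟ^2 ≅ 0

Ȟ^0 ≅ 0; Ȟ^1 ≅ Z/2; Ȟ^2 ≅ 0


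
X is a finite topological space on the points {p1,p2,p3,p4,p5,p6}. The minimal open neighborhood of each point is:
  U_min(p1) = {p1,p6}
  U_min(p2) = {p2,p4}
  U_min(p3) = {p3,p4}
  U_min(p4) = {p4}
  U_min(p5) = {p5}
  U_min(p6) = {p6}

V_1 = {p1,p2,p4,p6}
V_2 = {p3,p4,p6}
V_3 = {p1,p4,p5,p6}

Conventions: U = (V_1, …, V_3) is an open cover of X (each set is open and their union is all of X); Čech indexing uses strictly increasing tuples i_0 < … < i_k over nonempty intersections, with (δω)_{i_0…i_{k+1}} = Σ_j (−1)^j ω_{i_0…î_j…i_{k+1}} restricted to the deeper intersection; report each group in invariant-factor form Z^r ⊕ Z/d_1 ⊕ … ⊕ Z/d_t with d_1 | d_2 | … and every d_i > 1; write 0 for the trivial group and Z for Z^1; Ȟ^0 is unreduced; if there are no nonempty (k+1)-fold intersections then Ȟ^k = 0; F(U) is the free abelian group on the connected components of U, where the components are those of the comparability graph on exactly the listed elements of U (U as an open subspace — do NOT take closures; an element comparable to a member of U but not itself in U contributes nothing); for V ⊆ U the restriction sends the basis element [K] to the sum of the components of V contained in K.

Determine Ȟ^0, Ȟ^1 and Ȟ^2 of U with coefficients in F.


nerve simplices:
  V12={p4,p6} V13={p1,p4,p6} V23={p4,p6}
  V123={p4,p6}
components per intersection:
  V1: {p1,p6} {p2,p4}
  V2: {p3,p4} {p6}
  V3: {p1,p6} {p4} {p5}
  V12: {p4} {p6}
  V13: {p1,p6} {p4}
  V23: {p4} {p6}
  V123: {p4} {p6}
C dims 7,6,2; δ0: rk 4, SNF 1^4; δ1: rk 2, SNF 1^2
degree 0: 7−4−0 = 3 → Ȟ^0 ≅ Z^3
degree 1: 6−2−4 = 0 → Ȟ^1 ≅ 0
degree 2: 2−0−2 = 0 → Ȟ^2 ≅ 0

Ȟ^0 ≅ Z^3, Ȟ^1 ≅ 0, Ȟ^2 ≅ 0


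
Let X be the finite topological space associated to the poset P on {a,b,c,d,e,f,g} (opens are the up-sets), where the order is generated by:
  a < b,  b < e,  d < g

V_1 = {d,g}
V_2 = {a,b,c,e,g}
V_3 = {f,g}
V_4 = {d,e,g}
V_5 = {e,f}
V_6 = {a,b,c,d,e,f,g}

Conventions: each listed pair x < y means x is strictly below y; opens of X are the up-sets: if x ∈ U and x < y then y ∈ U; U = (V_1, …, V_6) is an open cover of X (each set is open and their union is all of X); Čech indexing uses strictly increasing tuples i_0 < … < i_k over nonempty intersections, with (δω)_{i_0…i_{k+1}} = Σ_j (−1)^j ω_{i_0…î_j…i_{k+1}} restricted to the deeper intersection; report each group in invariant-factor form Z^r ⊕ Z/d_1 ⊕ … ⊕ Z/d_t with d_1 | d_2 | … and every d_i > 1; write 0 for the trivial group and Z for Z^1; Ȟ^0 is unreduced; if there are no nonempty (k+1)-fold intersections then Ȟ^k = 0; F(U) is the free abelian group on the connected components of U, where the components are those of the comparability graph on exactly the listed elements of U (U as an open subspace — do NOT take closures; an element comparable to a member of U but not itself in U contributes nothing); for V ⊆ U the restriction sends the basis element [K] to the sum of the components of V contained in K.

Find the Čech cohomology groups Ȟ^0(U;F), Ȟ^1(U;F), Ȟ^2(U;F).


Ȟ^0(U;F) ≅ Z^4, Ȟ^1(U;F) ≅ 0, Ȟ^2(U;F) ≅ 0

cover nerve:
  V12={g} V13={g} V14={d,g} V16={d,g} V23={g} V24={e,g} V25={e} V26={a,b,c,e,g} V34={g} V35={f} V36={f,g} V45={e} V46={d,e,g} V56={e,f}
  V123={g} V124={g} V126={g} V134={g} V136={g} V146={d,g} V234={g} V236={g} V245={e} V246={e,g} V256={e} V346={g} V356={f} V456={e}
  V1234={g} V1236={g} V1246={g} V1346={g} V2346={g} V2456={e}
  V12346={g}
components per intersection:
  V1: {d,g}
  V2: {a,b,e} {c} {g}
  V3: {f} {g}
  V4: {d,g} {e}
  V5: {e} {f}
  V6: {a,b,e} {c} {d,g} {f}
  V12: {g}
  V13: {g}
  V14: {d,g}
  V16: {d,g}
  V23: {g}
  V24: {e} {g}
  V25: {e}
  V26: {a,b,e} {c} {g}
  V34: {g}
  V35: {f}
  V36: {f} {g}
  V45: {e}
  V46: {d,g} {e}
  V56: {e} {f}
  V123: {g}
  V124: {g}
  V126: {g}
  V134: {g}
  V136: {g}
  V146: {d,g}
  V234: {g}
  V236: {g}
  V245: {e}
  V246: {e} {g}
  V256: {e}
  V346: {g}
  V356: {f}
  V456: {e}
  V1234: {g}
  V1236: {g}
  V1246: {g}
  V1346: {g}
  V2346: {g}
  V2456: {e}
  V12346: {g}
C dims 14,20,15,6; δ0: rk 10, SNF 1^10; δ1: rk 10, SNF 1^10; δ2: rk 5, SNF 1^5
Ȟ^0: (14−10)−0=4 ⇒ Z^4
Ȟ^1: (20−10)−10=0 ⇒ 0
Ȟ^2: (15−5)−10=0 ⇒ 0


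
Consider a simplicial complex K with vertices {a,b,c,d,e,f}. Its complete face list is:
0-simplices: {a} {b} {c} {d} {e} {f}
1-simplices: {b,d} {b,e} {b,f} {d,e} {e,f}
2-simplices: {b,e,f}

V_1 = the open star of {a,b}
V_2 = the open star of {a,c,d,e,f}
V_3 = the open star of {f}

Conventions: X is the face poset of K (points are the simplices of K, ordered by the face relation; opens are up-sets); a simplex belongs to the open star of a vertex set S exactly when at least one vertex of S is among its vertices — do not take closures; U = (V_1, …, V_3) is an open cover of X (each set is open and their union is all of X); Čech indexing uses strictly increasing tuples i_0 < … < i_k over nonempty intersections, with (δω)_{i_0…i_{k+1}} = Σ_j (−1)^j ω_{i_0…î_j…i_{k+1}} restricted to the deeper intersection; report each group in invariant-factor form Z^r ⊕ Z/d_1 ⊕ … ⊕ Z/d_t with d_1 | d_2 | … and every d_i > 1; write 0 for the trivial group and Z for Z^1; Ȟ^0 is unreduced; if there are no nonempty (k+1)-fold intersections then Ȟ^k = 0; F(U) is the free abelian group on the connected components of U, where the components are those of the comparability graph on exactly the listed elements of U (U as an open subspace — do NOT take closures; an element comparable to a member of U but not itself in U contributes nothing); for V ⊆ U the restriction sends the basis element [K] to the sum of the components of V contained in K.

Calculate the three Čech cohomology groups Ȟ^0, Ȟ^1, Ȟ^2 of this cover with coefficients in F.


Ȟ^0(U;F) ≅ Z^3; Ȟ^1(U;F) ≅ Z; Ȟ^2(U;F) ≅ 0

cover nerve:
  V1={{a},{b},{b,d},{b,e},{b,f},{b,e,f}} V2={{a},{c},{d},{e},{f},{b,d},{b,e},{b,f},{d,e},{e,f},{b,e,f}} V3={{f},{b,f},{e,f},{b,e,f}}
  V12={{a},{b,d},{b,e},{b,f},{b,e,f}} V13={{b,f},{b,e,f}} V23={{f},{b,f},{e,f},{b,e,f}}
  V123={{b,f},{b,e,f}}
components per intersection:
  V1: {{a}} {{b},{b,d},{b,e},{b,f},{b,e,f}}
  V2: {{a}} {{c}} {{d},{e},{f},{b,d},{b,e},{b,f},{d,e},{e,f},{b,e,f}}
  V3: {{f},{b,f},{e,f},{b,e,f}}
  V12: {{a}} {{b,d}} {{b,e},{b,f},{b,e,f}}
  V13: {{b,f},{b,e,f}}
  V23: {{f},{b,f},{e,f},{b,e,f}}
  V123: {{b,f},{b,e,f}}
C dims 6,5,1; δ0: rk 3, SNF 1^3; δ1: rk 1, SNF 1^1
Ȟ^0: (6−3)−0=3 ⇒ Z^3
Ȟ^1: (5−1)−3=1 ⇒ Z
Ȟ^2: (1−0)−1=0 ⇒ 0
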